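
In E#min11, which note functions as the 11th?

E#min11 is built on E♯; its 11th is a perfect 11th above the root.
A fourth above E uses the letter A, and the perfect 11th above E♯ is A♯.

A♯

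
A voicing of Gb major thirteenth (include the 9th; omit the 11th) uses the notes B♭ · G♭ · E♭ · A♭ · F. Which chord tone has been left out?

The full Gb major thirteenth chord is G♭, B♭, D♭, F, A♭, E♭.
Comparing with the voicing, the perfect 5th (5th) — D♭ — is absent.

D♭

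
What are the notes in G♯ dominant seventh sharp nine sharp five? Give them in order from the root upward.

G-sharp, B-sharp, D-double-sharp, F-sharp, A-double-sharp

G♯ dominant seventh sharp nine sharp five is a dominant seventh sharp nine sharp five built on G-sharp.
root → G-sharp
3rd (major 3rd) → B-sharp
5th (augmented 5th) → D-double-sharp
7th (minor 7th) → F-sharp
9th (augmented 9th) → A-double-sharp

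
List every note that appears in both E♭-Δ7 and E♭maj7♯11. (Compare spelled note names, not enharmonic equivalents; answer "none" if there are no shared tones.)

E♭-Δ7 = Eb, Gb, Bb, D.
E♭maj7♯11 = Eb, G, Bb, D, A.
Shared: Eb, Bb, D.

Eb, Bb, D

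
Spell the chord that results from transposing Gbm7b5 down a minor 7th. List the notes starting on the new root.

A♭, C♭, E𝄫, G♭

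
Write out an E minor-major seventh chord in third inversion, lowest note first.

D# E G B

In root position, E minor-major seventh is E–G–B–D#.
Third inversion puts the seventh (D#) in the bass.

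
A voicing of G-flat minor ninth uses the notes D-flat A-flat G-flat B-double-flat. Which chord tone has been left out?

The full G-flat minor ninth chord is G-flat, B-double-flat, D-flat, F-flat, A-flat.
Comparing with the voicing, the minor 7th (7th) — F-flat — is absent.

F-flat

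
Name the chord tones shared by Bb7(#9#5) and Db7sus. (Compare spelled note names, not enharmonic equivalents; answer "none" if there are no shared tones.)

Bb7(#9#5): Bb D F# Ab C#
Db7sus: Db Gb Ab Cb
Common to both → Ab.

Ab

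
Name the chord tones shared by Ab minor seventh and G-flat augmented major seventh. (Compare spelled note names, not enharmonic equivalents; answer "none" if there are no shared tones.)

G-flat

Ab minor seventh: A-flat C-flat E-flat G-flat
G-flat augmented major seventh: G-flat B-flat D F
Common to both → G-flat.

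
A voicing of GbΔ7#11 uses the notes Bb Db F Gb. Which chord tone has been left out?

C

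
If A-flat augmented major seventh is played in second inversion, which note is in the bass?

E

A-flat augmented major seventh = A-flat–C–E–G. Second inversion → fifth in the bass = E.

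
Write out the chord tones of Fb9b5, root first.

Fb9b5: dominant ninth flat five on Fb.
- root: Fb
- major 3rd: Ab
- diminished 5th: Cbb
- minor 7th: Ebb
- major 9th: Gb

Fb  Ab  Cbb  Ebb  Gb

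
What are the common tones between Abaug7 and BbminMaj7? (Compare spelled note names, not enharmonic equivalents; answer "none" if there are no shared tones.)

none

Abaug7 = A♭, C, E, G♭.
BbminMaj7 = B♭, D♭, F, A.
Shared: none.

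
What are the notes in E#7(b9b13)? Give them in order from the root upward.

E# – G## – B# – D# – F# – C#

E#7(b9b13): dominant seventh flat nine flat thirteen on E#.
- root: E#
- major 3rd: G##
- perfect 5th: B#
- minor 7th: D#
- minor 9th: F#
- minor 13th: C#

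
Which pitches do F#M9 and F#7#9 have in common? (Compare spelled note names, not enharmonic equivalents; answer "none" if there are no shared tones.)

F#M9 = F#, A#, C#, E#, G#.
F#7#9 = F#, A#, C#, E, G##.
Shared: F#, A#, C#.

F# – A# – C#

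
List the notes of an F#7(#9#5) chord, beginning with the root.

Root F♯, quality dominant seventh sharp nine sharp five:
F♯ — root
A♯ — major 3rd
C𝄪 — augmented 5th
E — minor 7th
G𝄪 — augmented 9th

F♯, A♯, C𝄪, E, G𝄪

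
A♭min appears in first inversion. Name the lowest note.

Cb

A♭min = Ab–Cb–Eb. First inversion → third in the bass = Cb.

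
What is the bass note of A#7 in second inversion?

E#

A#7 = A#–C##–E#–G#. Second inversion → fifth in the bass = E#.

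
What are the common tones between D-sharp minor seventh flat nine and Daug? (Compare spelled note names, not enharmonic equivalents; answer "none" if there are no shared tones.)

D-sharp minor seventh flat nine = D♯, F♯, A♯, C♯, E.
Daug = D, F♯, A♯.
Shared: F♯, A♯.

F♯, A♯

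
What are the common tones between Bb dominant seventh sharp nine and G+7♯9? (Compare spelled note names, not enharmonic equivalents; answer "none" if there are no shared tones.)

F

Bb dominant seventh sharp nine = Bb, D, F, Ab, C#.
G+7♯9 = G, B, D#, F, A#.
Shared: F.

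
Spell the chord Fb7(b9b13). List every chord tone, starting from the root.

Root F♭, quality dominant seventh flat nine flat thirteen:
- root: F♭
- major 3rd: A♭
- perfect 5th: C♭
- minor 7th: E𝄫
- minor 9th: G𝄫
- minor 13th: D𝄫

F♭, A♭, C♭, E𝄫, G𝄫, D𝄫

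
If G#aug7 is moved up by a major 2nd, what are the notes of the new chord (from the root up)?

A♯  C𝄪  E𝄪  G♯

Transposed root: G♯ → A♯ (major 2nd up). So we spell A♯ augmented seventh:
A♯ — root
C𝄪 — major 3rd
E𝄪 — augmented 5th
G♯ — minor 7th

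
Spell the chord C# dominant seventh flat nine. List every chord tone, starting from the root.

C# dominant seventh flat nine: dominant seventh flat nine on C-sharp.
Root: C-sharp
Major 3rd (3rd): E-sharp
Perfect 5th (5th): G-sharp
Minor 7th (7th): B
Minor 9th (9th): D

C-sharp, E-sharp, G-sharp, B, D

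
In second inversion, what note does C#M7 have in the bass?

C#M7 = C#–E#–G#–B#. Second inversion → fifth in the bass = G#.

G#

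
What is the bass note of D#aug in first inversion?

D#aug in root position is D#–F##–A##.
First inversion places the third in the bass, which is F##.

F##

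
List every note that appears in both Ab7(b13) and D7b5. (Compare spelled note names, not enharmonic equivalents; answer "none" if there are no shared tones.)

Ab7(b13): Ab C Eb Gb Fb
D7b5: D F# Ab C
Common to both → Ab, C.

Ab, C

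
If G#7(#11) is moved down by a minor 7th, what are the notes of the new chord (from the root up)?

A# C## E# G# D##

G# down a minor 7th → A#. New chord: A# dominant seventh sharp eleven.
Root: A#
Major 3rd (3rd): C##
Perfect 5th (5th): E#
Minor 7th (7th): G#
Augmented 11th (11th): D##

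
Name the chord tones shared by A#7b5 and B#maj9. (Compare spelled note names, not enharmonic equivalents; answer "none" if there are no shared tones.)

A#7b5 = A#, C##, E, G#.
B#maj9 = B#, D##, F##, A##, C##.
Shared: C##.

C##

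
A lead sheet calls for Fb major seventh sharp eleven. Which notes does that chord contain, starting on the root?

F-flat, A-flat, C-flat, E-flat, B-flat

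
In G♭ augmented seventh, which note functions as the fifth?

D

Root of G♭ augmented seventh = Gb. The 5th is an augmented 5th: Gb up an augmented 5th → D.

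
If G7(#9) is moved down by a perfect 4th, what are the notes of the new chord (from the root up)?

D F# A C E#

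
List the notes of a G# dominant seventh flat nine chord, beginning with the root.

G-sharp  B-sharp  D-sharp  F-sharp  A

G# dominant seventh flat nine is a dominant seventh flat nine built on G-sharp.
Root: G-sharp
Major 3rd (3rd): B-sharp
Perfect 5th (5th): D-sharp
Minor 7th (7th): F-sharp
Minor 9th (9th): A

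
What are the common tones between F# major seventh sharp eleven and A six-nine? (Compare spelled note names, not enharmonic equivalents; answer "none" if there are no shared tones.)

F# major seventh sharp eleven: F-sharp A-sharp C-sharp E-sharp B-sharp
A six-nine: A C-sharp E F-sharp B
Common to both → F-sharp, C-sharp.

F-sharp C-sharp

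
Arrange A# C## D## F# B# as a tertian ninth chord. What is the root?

B#

Stacking in thirds gives B# – D## – F# – A# – C##, so B# is the root — B# dominant ninth flat five.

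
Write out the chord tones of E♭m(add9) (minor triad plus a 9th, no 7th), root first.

E♭m(add9): minor added-ninth on Eb.
root → Eb
3rd (minor 3rd) → Gb
5th (perfect 5th) → Bb
9th (major 9th) → F

Eb, Gb, Bb, F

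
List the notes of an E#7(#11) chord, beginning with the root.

E♯, G𝄪, B♯, D♯, A𝄪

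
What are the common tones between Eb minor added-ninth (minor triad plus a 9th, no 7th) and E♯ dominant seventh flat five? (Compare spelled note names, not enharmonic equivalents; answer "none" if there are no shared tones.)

Eb minor added-ninth: E♭ G♭ B♭ F
E♯ dominant seventh flat five: E♯ G𝄪 B D♯
Common to both → none.

none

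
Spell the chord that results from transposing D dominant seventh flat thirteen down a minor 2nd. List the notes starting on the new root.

D down a minor 2nd → C#. New chord: C# dominant seventh flat thirteen.
Root: C#
Major 3rd (3rd): E#
Perfect 5th (5th): G#
Minor 7th (7th): B
Minor 13th (13th): A

C# E# G# B A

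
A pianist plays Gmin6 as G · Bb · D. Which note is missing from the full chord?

E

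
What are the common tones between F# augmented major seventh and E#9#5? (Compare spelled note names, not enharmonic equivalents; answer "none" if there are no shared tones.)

E#

F# augmented major seventh = F#, A#, C##, E#.
E#9#5 = E#, G##, B##, D#, F##.
Shared: E#.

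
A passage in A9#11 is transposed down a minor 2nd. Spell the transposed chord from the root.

G# – B# – D# – F# – A# – C##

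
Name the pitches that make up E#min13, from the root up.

E#min13 is a minor thirteenth built on E♯.
E♯ — root
G♯ — minor 3rd
B♯ — perfect 5th
D♯ — minor 7th
F𝄪 — major 9th
A♯ — perfect 11th
C𝄪 — major 13th

E♯ – G♯ – B♯ – D♯ – F𝄪 – A♯ – C𝄪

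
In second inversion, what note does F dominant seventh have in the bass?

F dominant seventh in root position is F–A–C–Eb.
Second inversion places the fifth in the bass, which is C.

C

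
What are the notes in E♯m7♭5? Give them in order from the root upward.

E# G# B D#

E♯m7♭5: half-diminished seventh on E#.
E# — root
G# — minor 3rd
B — diminished 5th
D# — minor 7th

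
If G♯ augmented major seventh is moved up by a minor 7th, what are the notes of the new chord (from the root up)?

A minor 7th up from G♯ is F♯, so the new chord is F♯ augmented major seventh.
root → F♯
3rd (major 3rd) → A♯
5th (augmented 5th) → C𝄪
7th (major 7th) → E♯

F♯, A♯, C𝄪, E♯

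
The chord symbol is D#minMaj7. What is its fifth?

A#

D#minMaj7 is built on D#; its 5th is a perfect 5th above the root.
A fifth above D uses the letter A, and the perfect 5th above D# is A#.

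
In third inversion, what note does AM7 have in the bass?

G#

AM7 in root position is A–C#–E–G#.
Third inversion places the seventh in the bass, which is G#.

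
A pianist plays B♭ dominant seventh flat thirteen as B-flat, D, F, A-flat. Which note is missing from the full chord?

The full B♭ dominant seventh flat thirteen chord is B-flat, D, F, A-flat, G-flat.
Comparing with the voicing, the minor 13th (13th) — G-flat — is absent.

G-flat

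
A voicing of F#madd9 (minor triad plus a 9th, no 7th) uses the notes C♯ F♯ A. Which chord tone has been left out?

G♯

F#madd9 = F♯, A, C♯, G♯. The voicing lacks the 9th (major 9th), G♯.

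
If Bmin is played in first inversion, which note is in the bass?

Bmin = B–D–F#. First inversion → third in the bass = D.

D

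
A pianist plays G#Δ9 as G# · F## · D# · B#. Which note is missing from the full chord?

A#

The full G#Δ9 chord is G#, B#, D#, F##, A#.
Comparing with the voicing, the major 9th (9th) — A# — is absent.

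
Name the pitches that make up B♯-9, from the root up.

B#  D#  F##  A#  C##

Root B#, quality minor ninth:
Root: B#
Minor 3rd (3rd): D#
Perfect 5th (5th): F##
Minor 7th (7th): A#
Major 9th (9th): C##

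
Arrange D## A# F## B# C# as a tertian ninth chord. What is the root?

B#

Stacking in thirds gives B# – D## – F## – A# – C#, so B# is the root — B# dominant seventh flat nine.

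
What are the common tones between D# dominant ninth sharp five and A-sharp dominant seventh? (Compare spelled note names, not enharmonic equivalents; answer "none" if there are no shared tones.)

D# dominant ninth sharp five = D-sharp, F-double-sharp, A-double-sharp, C-sharp, E-sharp.
A-sharp dominant seventh = A-sharp, C-double-sharp, E-sharp, G-sharp.
Shared: E-sharp.

E-sharp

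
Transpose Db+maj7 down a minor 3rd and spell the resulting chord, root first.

Bb – D – F# – A

A minor 3rd down from Db is Bb, so the new chord is Bb augmented major seventh.
root → Bb
3rd (major 3rd) → D
5th (augmented 5th) → F#
7th (major 7th) → A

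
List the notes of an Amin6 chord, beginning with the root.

A C E F#

Root A, quality minor sixth:
root → A
3rd (minor 3rd) → C
5th (perfect 5th) → E
6th (major 6th) → F#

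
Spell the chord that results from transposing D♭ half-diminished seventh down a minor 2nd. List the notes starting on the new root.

A minor 2nd down from D♭ is C, so the new chord is C half-diminished seventh.
C — root
E♭ — minor 3rd
G♭ — diminished 5th
B♭ — minor 7th

C – E♭ – G♭ – B♭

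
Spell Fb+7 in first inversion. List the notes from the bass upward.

Ab C Ebb Fb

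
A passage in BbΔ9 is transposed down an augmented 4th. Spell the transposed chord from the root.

F♭, A♭, C♭, E♭, G♭

An augmented 4th down from B♭ is F♭, so the new chord is F♭ major ninth.
F♭ — root
A♭ — major 3rd
C♭ — perfect 5th
E♭ — major 7th
G♭ — major 9th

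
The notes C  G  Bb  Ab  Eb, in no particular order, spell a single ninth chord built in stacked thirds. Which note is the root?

Ab

Stacking in thirds gives Ab – C – Eb – G – Bb, so Ab is the root — Ab major ninth.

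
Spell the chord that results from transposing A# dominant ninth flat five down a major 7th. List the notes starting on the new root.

B  D#  F  A  C#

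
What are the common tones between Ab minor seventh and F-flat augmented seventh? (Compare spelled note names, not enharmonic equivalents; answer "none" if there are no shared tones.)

A-flat

Ab minor seventh: A-flat C-flat E-flat G-flat
F-flat augmented seventh: F-flat A-flat C E-double-flat
Common to both → A-flat.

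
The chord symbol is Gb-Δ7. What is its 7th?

F

Gb-Δ7 is built on Gb; its 7th is a major 7th above the root.
A seventh above G uses the letter F, and the major 7th above Gb is F.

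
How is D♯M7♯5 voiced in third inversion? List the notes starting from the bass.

In root position, D♯M7♯5 is D#–F##–A##–C##.
Third inversion puts the seventh (C##) in the bass.

C##, D#, F##, A##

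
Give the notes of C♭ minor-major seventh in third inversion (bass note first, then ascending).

C♭ minor-major seventh = Cb–Ebb–Gb–Bb; third inversion → seventh (Bb) lowest.

Bb  Cb  Ebb  Gb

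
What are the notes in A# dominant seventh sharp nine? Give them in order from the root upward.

A# dominant seventh sharp nine is a dominant seventh sharp nine built on A#.
- root: A#
- major 3rd: C##
- perfect 5th: E#
- minor 7th: G#
- augmented 9th: B##

A# C## E# G# B##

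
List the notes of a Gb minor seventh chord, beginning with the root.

Gb – Bbb – Db – Fb

Gb minor seventh: minor seventh on Gb.
- root: Gb
- minor 3rd: Bbb
- perfect 5th: Db
- minor 7th: Fb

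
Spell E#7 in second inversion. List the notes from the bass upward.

In root position, E#7 is E#–G##–B#–D#.
Second inversion puts the fifth (B#) in the bass.

B# D# E# G##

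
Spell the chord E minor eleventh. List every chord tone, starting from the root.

E – G – B – D – F-sharp – A

E minor eleventh is a minor eleventh built on E.
- root: E
- minor 3rd: G
- perfect 5th: B
- minor 7th: D
- major 9th: F-sharp
- perfect 11th: A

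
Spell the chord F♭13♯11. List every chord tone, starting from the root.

Fb – Ab – Cb – Ebb – Gb – Bb – Db

Root Fb, quality dominant thirteenth sharp eleven:
root → Fb
3rd (major 3rd) → Ab
5th (perfect 5th) → Cb
7th (minor 7th) → Ebb
9th (major 9th) → Gb
11th (augmented 11th) → Bb
13th (major 13th) → Db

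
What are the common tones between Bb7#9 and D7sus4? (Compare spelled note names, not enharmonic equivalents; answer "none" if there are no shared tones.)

D

Bb7#9: Bb D F Ab C#
D7sus4: D G A C
Common to both → D.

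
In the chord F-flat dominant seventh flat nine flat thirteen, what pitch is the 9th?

G-double-flat

Root of F-flat dominant seventh flat nine flat thirteen = F-flat. The 9th is a minor 9th: F-flat up a minor 9th → G-double-flat.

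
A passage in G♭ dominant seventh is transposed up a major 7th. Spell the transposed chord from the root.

F  A  C  Eb

A major 7th up from Gb is F, so the new chord is F dominant seventh.
F — root
A — major 3rd
C — perfect 5th
Eb — minor 7th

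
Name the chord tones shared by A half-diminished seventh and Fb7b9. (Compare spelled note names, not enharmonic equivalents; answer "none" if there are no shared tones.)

none

A half-diminished seventh = A, C, Eb, G.
Fb7b9 = Fb, Ab, Cb, Ebb, Gbb.
Shared: none.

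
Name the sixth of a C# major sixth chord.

A♯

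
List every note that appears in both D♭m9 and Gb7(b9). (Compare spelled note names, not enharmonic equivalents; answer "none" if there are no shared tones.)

D♭m9 = Db, Fb, Ab, Cb, Eb.
Gb7(b9) = Gb, Bb, Db, Fb, Abb.
Shared: Db, Fb.

Db – Fb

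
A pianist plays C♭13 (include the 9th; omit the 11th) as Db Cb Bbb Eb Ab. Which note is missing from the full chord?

C♭13 = Cb, Eb, Gb, Bbb, Db, Ab. The voicing lacks the 5th (perfect 5th), Gb.

Gb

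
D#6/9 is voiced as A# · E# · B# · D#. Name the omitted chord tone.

F##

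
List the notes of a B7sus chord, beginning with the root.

B E F# A

B7sus: dominant seventh suspended fourth on B.
- root: B
- perfect 4th: E
- perfect 5th: F#
- minor 7th: A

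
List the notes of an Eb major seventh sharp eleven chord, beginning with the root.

Eb major seventh sharp eleven is a major seventh sharp eleven built on E-flat.
E-flat — root
G — major 3rd
B-flat — perfect 5th
D — major 7th
A — augmented 11th

E-flat G B-flat D A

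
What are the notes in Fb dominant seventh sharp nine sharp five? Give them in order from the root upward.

Fb, Ab, C, Ebb, G

Fb dominant seventh sharp nine sharp five is a dominant seventh sharp nine sharp five built on Fb.
Fb — root
Ab — major 3rd
C — augmented 5th
Ebb — minor 7th
G — augmented 9th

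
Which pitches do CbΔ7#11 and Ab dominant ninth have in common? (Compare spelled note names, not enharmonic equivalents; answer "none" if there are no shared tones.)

CbΔ7#11 = Cb, Eb, Gb, Bb, F.
Ab dominant ninth = Ab, C, Eb, Gb, Bb.
Shared: Eb, Gb, Bb.

Eb Gb Bb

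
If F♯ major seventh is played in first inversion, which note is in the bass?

F♯ major seventh = F-sharp–A-sharp–C-sharp–E-sharp. First inversion → third in the bass = A-sharp.

A-sharp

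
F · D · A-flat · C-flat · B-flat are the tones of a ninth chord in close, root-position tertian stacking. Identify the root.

Arranged so that each adjacent pair is a third by letter name: B-flat – D – F – A-flat – C-flat.
The bottom of that stack, B-flat, is the root (this is B-flat dominant seventh flat nine).

B-flat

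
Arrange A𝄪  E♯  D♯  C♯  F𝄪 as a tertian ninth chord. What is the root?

Stacking in thirds gives D♯ – F𝄪 – A𝄪 – C♯ – E♯, so D♯ is the root — D♯ dominant ninth sharp five.

D♯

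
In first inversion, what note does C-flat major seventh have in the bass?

C-flat major seventh in root position is Cb–Eb–Gb–Bb.
First inversion places the third in the bass, which is Eb.

Eb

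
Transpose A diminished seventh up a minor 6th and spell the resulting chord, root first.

F, A-flat, C-flat, E-double-flat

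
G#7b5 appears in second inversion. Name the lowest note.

G#7b5 in root position is G#–B#–D–F#.
Second inversion places the fifth in the bass, which is D.

D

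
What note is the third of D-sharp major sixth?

F-double-sharp

Root of D-sharp major sixth = D-sharp. The 3rd is a major 3rd: D-sharp up a major 3rd → F-double-sharp.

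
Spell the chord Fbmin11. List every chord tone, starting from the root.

Fb, Abb, Cb, Ebb, Gb, Bbb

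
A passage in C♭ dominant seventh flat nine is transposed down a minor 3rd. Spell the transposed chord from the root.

Transposed root: C♭ → A♭ (minor 3rd down). So we spell A♭ dominant seventh flat nine:
Root: A♭
Major 3rd (3rd): C
Perfect 5th (5th): E♭
Minor 7th (7th): G♭
Minor 9th (9th): B𝄫

A♭, C, E♭, G♭, B𝄫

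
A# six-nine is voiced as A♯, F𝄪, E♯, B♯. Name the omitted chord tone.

The full A# six-nine chord is A♯, C𝄪, E♯, F𝄪, B♯.
Comparing with the voicing, the major 3rd (3rd) — C𝄪 — is absent.

C𝄪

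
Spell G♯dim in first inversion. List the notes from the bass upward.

In root position, G♯dim is G#–B–D.
First inversion puts the third (B) in the bass.

B  D  G#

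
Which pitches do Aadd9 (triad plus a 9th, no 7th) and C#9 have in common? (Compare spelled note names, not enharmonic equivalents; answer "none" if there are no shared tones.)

Aadd9 = A, C#, E, B.
C#9 = C#, E#, G#, B, D#.
Shared: C#, B.

C# – B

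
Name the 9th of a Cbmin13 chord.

Db

Root of Cbmin13 = Cb. The 9th is a major 9th: Cb up a major 9th → Db.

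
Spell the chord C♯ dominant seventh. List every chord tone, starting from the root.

C♯ dominant seventh: dominant seventh on C♯.
root → C♯
3rd (major 3rd) → E♯
5th (perfect 5th) → G♯
7th (minor 7th) → B

C♯, E♯, G♯, B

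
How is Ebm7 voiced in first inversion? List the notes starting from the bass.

Gb – Bb – Db – Eb

Ebm7 = Eb–Gb–Bb–Db; first inversion → third (Gb) lowest.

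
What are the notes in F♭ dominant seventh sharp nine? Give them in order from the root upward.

F♭ dominant seventh sharp nine is a dominant seventh sharp nine built on Fb.
root → Fb
3rd (major 3rd) → Ab
5th (perfect 5th) → Cb
7th (minor 7th) → Ebb
9th (augmented 9th) → G

Fb  Ab  Cb  Ebb  G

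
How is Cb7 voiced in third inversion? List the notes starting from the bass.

In root position, Cb7 is Cb–Eb–Gb–Bbb.
Third inversion puts the seventh (Bbb) in the bass.

Bbb  Cb  Eb  Gb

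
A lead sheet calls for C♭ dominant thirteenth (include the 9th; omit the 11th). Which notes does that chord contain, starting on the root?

Cb – Eb – Gb – Bbb – Db – Ab

C♭ dominant thirteenth is a dominant thirteenth built on Cb.
Cb — root
Eb — major 3rd
Gb — perfect 5th
Bbb — minor 7th
Db — major 9th
Ab — major 13th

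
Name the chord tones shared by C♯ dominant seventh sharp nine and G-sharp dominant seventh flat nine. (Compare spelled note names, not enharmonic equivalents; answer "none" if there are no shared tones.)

G-sharp

C♯ dominant seventh sharp nine = C-sharp, E-sharp, G-sharp, B, D-double-sharp.
G-sharp dominant seventh flat nine = G-sharp, B-sharp, D-sharp, F-sharp, A.
Shared: G-sharp.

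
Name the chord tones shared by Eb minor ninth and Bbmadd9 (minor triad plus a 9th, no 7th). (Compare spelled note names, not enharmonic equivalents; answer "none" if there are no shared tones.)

Eb minor ninth = Eb, Gb, Bb, Db, F.
Bbmadd9 = Bb, Db, F, C.
Shared: Bb, Db, F.

Bb  Db  F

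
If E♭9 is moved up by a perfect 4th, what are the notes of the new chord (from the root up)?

Eb up a perfect 4th → Ab. New chord: Ab dominant ninth.
Ab — root
C — major 3rd
Eb — perfect 5th
Gb — minor 7th
Bb — major 9th

Ab, C, Eb, Gb, Bb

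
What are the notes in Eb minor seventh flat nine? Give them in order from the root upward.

Eb minor seventh flat nine is a minor seventh flat nine built on E-flat.
Root: E-flat
Minor 3rd (3rd): G-flat
Perfect 5th (5th): B-flat
Minor 7th (7th): D-flat
Minor 9th (9th): F-flat

E-flat, G-flat, B-flat, D-flat, F-flat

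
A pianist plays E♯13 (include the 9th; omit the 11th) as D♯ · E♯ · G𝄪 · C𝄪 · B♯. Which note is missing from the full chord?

F𝄪

E♯13 = E♯, G𝄪, B♯, D♯, F𝄪, C𝄪. The voicing lacks the 9th (major 9th), F𝄪.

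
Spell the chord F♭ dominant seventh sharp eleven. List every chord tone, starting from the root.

F-flat, A-flat, C-flat, E-double-flat, B-flat

Root F-flat, quality dominant seventh sharp eleven:
Root: F-flat
Major 3rd (3rd): A-flat
Perfect 5th (5th): C-flat
Minor 7th (7th): E-double-flat
Augmented 11th (11th): B-flat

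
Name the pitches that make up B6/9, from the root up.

B – D# – F# – G# – C#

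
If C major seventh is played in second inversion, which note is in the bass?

C major seventh = C–E–G–B. Second inversion → fifth in the bass = G.

G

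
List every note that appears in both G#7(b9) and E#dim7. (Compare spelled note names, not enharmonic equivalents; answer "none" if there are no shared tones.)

G#

G#7(b9) = G#, B#, D#, F#, A.
E#dim7 = E#, G#, B, D.
Shared: G#.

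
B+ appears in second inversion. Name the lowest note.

F##

B+ in root position is B–D#–F##.
Second inversion places the fifth in the bass, which is F##.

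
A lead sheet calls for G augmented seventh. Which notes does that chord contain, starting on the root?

G  B  D#  F

Root G, quality augmented seventh:
root → G
3rd (major 3rd) → B
5th (augmented 5th) → D#
7th (minor 7th) → F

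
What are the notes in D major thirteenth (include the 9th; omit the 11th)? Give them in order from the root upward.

D – F-sharp – A – C-sharp – E – B

Root D, quality major thirteenth:
root → D
3rd (major 3rd) → F-sharp
5th (perfect 5th) → A
7th (major 7th) → C-sharp
9th (major 9th) → E
13th (major 13th) → B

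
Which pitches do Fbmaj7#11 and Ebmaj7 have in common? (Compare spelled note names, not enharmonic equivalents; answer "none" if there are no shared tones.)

Eb, Bb

Fbmaj7#11: Fb Ab Cb Eb Bb
Ebmaj7: Eb G Bb D
Common to both → Eb, Bb.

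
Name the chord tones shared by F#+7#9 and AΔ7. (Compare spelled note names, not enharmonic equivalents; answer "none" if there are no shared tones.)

F#+7#9: F# A# C## E G##
AΔ7: A C# E G#
Common to both → E.

E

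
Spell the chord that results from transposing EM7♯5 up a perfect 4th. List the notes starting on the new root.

A C# E# G#

Transposed root: E → A (perfect 4th up). So we spell A augmented major seventh:
Root: A
Major 3rd (3rd): C#
Augmented 5th (5th): E#
Major 7th (7th): G#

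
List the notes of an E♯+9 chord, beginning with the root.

E# – G## – B## – D# – F##

E♯+9 is a dominant ninth sharp five built on E#.
- root: E#
- major 3rd: G##
- augmented 5th: B##
- minor 7th: D#
- major 9th: F##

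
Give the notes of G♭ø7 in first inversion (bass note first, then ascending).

In root position, G♭ø7 is Gb–Bbb–Dbb–Fb.
First inversion puts the third (Bbb) in the bass.

Bbb  Dbb  Fb  Gb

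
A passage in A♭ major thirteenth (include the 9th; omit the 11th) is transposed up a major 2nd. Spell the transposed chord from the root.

B-flat, D, F, A, C, G

A-flat up a major 2nd → B-flat. New chord: B-flat major thirteenth.
B-flat — root
D — major 3rd
F — perfect 5th
A — major 7th
C — major 9th
G — major 13th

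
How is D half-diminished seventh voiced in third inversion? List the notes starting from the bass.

C  D  F  Ab

In root position, D half-diminished seventh is D–F–Ab–C.
Third inversion puts the seventh (C) in the bass.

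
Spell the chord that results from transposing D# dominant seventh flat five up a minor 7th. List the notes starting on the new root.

C-sharp  E-sharp  G  B

D-sharp up a minor 7th → C-sharp. New chord: C-sharp dominant seventh flat five.
C-sharp — root
E-sharp — major 3rd
G — diminished 5th
B — minor 7th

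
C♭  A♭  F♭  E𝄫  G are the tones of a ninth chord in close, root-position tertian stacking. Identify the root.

Arranged so that each adjacent pair is a third by letter name: F♭ – A♭ – C♭ – E𝄫 – G.
The bottom of that stack, F♭, is the root (this is F♭ dominant seventh sharp nine).

F♭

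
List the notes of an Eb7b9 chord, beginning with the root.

Eb7b9: dominant seventh flat nine on Eb.
- root: Eb
- major 3rd: G
- perfect 5th: Bb
- minor 7th: Db
- minor 9th: Fb

Eb – G – Bb – Db – Fb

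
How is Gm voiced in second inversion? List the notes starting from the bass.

D G Bb

Gm = G–Bb–D; second inversion → fifth (D) lowest.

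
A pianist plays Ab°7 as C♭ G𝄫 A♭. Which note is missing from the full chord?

E𝄫

The full Ab°7 chord is A♭, C♭, E𝄫, G𝄫.
Comparing with the voicing, the diminished 5th (5th) — E𝄫 — is absent.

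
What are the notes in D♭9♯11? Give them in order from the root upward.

D♭9♯11: dominant ninth sharp eleven on Db.
root → Db
3rd (major 3rd) → F
5th (perfect 5th) → Ab
7th (minor 7th) → Cb
9th (major 9th) → Eb
11th (augmented 11th) → G

Db  F  Ab  Cb  Eb  G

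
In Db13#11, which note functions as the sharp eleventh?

G

Root of Db13#11 = Db. The 11th is an augmented 11th: Db up an augmented 11th → G.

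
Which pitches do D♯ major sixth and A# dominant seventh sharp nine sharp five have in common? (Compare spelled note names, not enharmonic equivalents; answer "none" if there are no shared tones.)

D♯ major sixth = D-sharp, F-double-sharp, A-sharp, B-sharp.
A# dominant seventh sharp nine sharp five = A-sharp, C-double-sharp, E-double-sharp, G-sharp, B-double-sharp.
Shared: A-sharp.

A-sharp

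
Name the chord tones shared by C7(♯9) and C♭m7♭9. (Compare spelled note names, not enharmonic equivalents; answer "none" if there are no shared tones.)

none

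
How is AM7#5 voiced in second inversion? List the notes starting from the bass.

In root position, AM7#5 is A–C#–E#–G#.
Second inversion puts the fifth (E#) in the bass.

E#, G#, A, C#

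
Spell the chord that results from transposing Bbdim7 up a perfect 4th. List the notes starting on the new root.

A perfect 4th up from Bb is Eb, so the new chord is Eb diminished seventh.
- root: Eb
- minor 3rd: Gb
- diminished 5th: Bbb
- diminished 7th: Dbb

Eb – Gb – Bbb – Dbb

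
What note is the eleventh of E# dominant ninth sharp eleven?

Root of E# dominant ninth sharp eleven = E#. The 11th is an augmented 11th: E# up an augmented 11th → A##.

A##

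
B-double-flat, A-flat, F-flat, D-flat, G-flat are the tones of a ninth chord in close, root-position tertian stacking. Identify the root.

G-flat

Arranged so that each adjacent pair is a third by letter name: G-flat – B-double-flat – D-flat – F-flat – A-flat.
The bottom of that stack, G-flat, is the root (this is G-flat minor ninth).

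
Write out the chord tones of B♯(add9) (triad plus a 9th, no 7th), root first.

B#, D##, F##, C##

B♯(add9) is an added-ninth built on B#.
- root: B#
- major 3rd: D##
- perfect 5th: F##
- major 9th: C##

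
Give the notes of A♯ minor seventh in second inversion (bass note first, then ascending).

E-sharp – G-sharp – A-sharp – C-sharp

In root position, A♯ minor seventh is A-sharp–C-sharp–E-sharp–G-sharp.
Second inversion puts the fifth (E-sharp) in the bass.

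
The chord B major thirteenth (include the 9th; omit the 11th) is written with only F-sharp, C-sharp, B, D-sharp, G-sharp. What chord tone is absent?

The full B major thirteenth chord is B, D-sharp, F-sharp, A-sharp, C-sharp, G-sharp.
Comparing with the voicing, the major 7th (7th) — A-sharp — is absent.

A-sharp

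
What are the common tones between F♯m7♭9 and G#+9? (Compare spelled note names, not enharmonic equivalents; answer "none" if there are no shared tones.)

F#

F♯m7♭9: F# A C# E G
G#+9: G# B# D## F# A#
Common to both → F#.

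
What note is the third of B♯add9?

D##

Root of B♯add9 = B#. The 3rd is a major 3rd: B# up a major 3rd → D##.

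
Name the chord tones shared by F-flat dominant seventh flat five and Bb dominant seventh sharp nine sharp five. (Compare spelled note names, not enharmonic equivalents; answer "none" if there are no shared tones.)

F-flat dominant seventh flat five = F-flat, A-flat, C-double-flat, E-double-flat.
Bb dominant seventh sharp nine sharp five = B-flat, D, F-sharp, A-flat, C-sharp.
Shared: A-flat.

A-flat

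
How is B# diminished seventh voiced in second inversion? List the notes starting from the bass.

B# diminished seventh = B♯–D♯–F♯–A; second inversion → fifth (F♯) lowest.

F♯  A  B♯  D♯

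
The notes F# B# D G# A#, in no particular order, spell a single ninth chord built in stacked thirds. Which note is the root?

G#

Arranged so that each adjacent pair is a third by letter name: G# – B# – D – F# – A#.
The bottom of that stack, G#, is the root (this is G# dominant ninth flat five).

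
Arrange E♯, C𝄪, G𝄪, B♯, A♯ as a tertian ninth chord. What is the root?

Arranged so that each adjacent pair is a third by letter name: A♯ – C𝄪 – E♯ – G𝄪 – B♯.
The bottom of that stack, A♯, is the root (this is A♯ major ninth).

A♯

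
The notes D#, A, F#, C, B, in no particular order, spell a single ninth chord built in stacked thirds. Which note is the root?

Arranged so that each adjacent pair is a third by letter name: B – D# – F# – A – C.
The bottom of that stack, B, is the root (this is B dominant seventh flat nine).

B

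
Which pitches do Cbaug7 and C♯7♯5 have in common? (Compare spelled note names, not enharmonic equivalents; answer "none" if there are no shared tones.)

Cbaug7 = Cb, Eb, G, Bbb.
C♯7♯5 = C#, E#, G##, B.
Shared: none.

none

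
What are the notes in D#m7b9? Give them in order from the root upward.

D♯  F♯  A♯  C♯  E

D#m7b9: minor seventh flat nine on D♯.
Root: D♯
Minor 3rd (3rd): F♯
Perfect 5th (5th): A♯
Minor 7th (7th): C♯
Minor 9th (9th): E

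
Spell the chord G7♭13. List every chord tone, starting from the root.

G – B – D – F – E♭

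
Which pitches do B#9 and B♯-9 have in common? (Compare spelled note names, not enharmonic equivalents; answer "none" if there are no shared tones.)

B# F## A# C##

B#9 = B#, D##, F##, A#, C##.
B♯-9 = B#, D#, F##, A#, C##.
Shared: B#, F##, A#, C##.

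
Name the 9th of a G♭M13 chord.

Ab

G♭M13 is built on Gb; its 9th is a major 9th above the root.
A second above G uses the letter A, and the major 9th above Gb is Ab.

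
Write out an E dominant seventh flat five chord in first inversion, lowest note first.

In root position, E dominant seventh flat five is E–G-sharp–B-flat–D.
First inversion puts the third (G-sharp) in the bass.

G-sharp – B-flat – D – E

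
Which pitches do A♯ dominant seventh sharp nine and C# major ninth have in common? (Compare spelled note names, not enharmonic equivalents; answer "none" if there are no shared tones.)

A♯ dominant seventh sharp nine: A# C## E# G# B##
C# major ninth: C# E# G# B# D#
Common to both → E#, G#.

E#, G#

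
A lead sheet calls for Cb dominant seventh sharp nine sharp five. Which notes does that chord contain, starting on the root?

Cb dominant seventh sharp nine sharp five: dominant seventh sharp nine sharp five on Cb.
root → Cb
3rd (major 3rd) → Eb
5th (augmented 5th) → G
7th (minor 7th) → Bbb
9th (augmented 9th) → D

Cb, Eb, G, Bbb, D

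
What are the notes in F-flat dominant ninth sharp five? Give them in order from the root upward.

F-flat  A-flat  C  E-double-flat  G-flat

F-flat dominant ninth sharp five is a dominant ninth sharp five built on F-flat.
- root: F-flat
- major 3rd: A-flat
- augmented 5th: C
- minor 7th: E-double-flat
- major 9th: G-flat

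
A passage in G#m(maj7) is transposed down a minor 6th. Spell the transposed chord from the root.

A minor 6th down from G# is B#, so the new chord is B# minor-major seventh.
- root: B#
- minor 3rd: D#
- perfect 5th: F##
- major 7th: A##

B# – D# – F## – A##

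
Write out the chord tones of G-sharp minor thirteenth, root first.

G-sharp – B – D-sharp – F-sharp – A-sharp – C-sharp – E-sharp

Root G-sharp, quality minor thirteenth:
root → G-sharp
3rd (minor 3rd) → B
5th (perfect 5th) → D-sharp
7th (minor 7th) → F-sharp
9th (major 9th) → A-sharp
11th (perfect 11th) → C-sharp
13th (major 13th) → E-sharp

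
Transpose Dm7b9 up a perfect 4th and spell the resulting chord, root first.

G Bb D F Ab

D up a perfect 4th → G. New chord: G minor seventh flat nine.
G — root
Bb — minor 3rd
D — perfect 5th
F — minor 7th
Ab — minor 9th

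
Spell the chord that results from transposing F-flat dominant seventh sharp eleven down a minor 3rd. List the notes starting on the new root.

F-flat down a minor 3rd → D-flat. New chord: D-flat dominant seventh sharp eleven.
root → D-flat
3rd (major 3rd) → F
5th (perfect 5th) → A-flat
7th (minor 7th) → C-flat
11th (augmented 11th) → G

D-flat, F, A-flat, C-flat, G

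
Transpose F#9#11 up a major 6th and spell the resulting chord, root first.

F# up a major 6th → D#. New chord: D# dominant ninth sharp eleven.
Root: D#
Major 3rd (3rd): F##
Perfect 5th (5th): A#
Minor 7th (7th): C#
Major 9th (9th): E#
Augmented 11th (11th): G##

D# – F## – A# – C# – E# – G##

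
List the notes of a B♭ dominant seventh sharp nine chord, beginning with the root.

B♭ dominant seventh sharp nine is a dominant seventh sharp nine built on B-flat.
Root: B-flat
Major 3rd (3rd): D
Perfect 5th (5th): F
Minor 7th (7th): A-flat
Augmented 9th (9th): C-sharp

B-flat, D, F, A-flat, C-sharp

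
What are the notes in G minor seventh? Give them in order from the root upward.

G B-flat D F

G minor seventh is a minor seventh built on G.
root → G
3rd (minor 3rd) → B-flat
5th (perfect 5th) → D
7th (minor 7th) → F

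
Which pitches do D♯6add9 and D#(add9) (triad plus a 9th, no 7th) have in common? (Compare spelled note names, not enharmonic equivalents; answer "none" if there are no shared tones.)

D♯, F𝄪, A♯, E♯

D♯6add9 = D♯, F𝄪, A♯, B♯, E♯.
D#(add9) = D♯, F𝄪, A♯, E♯.
Shared: D♯, F𝄪, A♯, E♯.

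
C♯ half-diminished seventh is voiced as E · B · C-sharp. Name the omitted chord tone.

G

C♯ half-diminished seventh = C-sharp, E, G, B. The voicing lacks the 5th (diminished 5th), G.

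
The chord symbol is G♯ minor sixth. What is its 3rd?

Root of G♯ minor sixth = G♯. The 3rd is a minor 3rd: G♯ up a minor 3rd → B.

B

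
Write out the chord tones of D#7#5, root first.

D#7#5 is an augmented seventh built on D♯.
root → D♯
3rd (major 3rd) → F𝄪
5th (augmented 5th) → A𝄪
7th (minor 7th) → C♯

D♯ – F𝄪 – A𝄪 – C♯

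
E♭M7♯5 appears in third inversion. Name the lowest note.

D

E♭M7♯5 in root position is Eb–G–B–D.
Third inversion places the seventh in the bass, which is D.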